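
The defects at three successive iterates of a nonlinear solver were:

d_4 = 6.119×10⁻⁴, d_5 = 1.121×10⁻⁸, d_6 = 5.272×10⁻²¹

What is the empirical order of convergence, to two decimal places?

2.60

p ≈ ln(d_6/d_5) / ln(d_5/d_4)
  = ln(5.272×10⁻²¹/1.121×10⁻⁸) / ln(1.121×10⁻⁸/6.119×10⁻⁴)
  = ln(4.70294e-13) / ln(1.832e-05)
  = -28.38542 / -10.90752 ≈ 2.60237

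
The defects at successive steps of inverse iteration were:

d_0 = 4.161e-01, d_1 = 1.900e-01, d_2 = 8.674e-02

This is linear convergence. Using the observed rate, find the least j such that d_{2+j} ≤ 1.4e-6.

15

Rate ρ ≈ d_2/d_1 = 8.674e-02/1.900e-01 = 0.4565.
After j more steps, d_{2+j} ≈ 8.674e-02·ρ^j; need ρ^j ≤ 1.4e-6/8.674e-02 = 1.61402e-05.
j ≥ ln(1.61402e-05)/ln(0.4565) = -11.0342/-0.78417 = 14.071.
So 15 more iterations are needed.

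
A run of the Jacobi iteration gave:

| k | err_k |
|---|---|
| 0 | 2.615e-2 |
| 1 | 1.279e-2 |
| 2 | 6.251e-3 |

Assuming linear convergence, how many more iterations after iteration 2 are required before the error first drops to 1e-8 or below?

19

Rate ρ ≈ err_2/err_1 = 6.251e-3/1.279e-2 = 0.4887.
After j more steps, err_{2+j} ≈ 6.251e-3·ρ^j; need ρ^j ≤ 1e-8/6.251e-3 = 1.59974e-06.
j ≥ ln(1.59974e-06)/ln(0.4887) = -13.3457/-0.71601 = 18.639.
So 19 more iterations are needed.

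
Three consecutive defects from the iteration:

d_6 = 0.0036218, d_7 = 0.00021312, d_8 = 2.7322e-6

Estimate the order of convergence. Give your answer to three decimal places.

1.538

p ≈ ln(d_8/d_7) / ln(d_7/d_6)
  = ln(2.7322e-6/0.00021312) / ln(0.00021312/0.0036218)
  = ln(0.01282) / ln(0.0588437)
  = -4.356749 / -2.832871 ≈ 1.537927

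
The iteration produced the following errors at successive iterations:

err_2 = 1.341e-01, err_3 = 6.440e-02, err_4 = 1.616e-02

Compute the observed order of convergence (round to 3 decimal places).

p ≈ ln(err_4/err_3) / ln(err_3/err_2)
  = ln(1.616e-02/6.440e-02) / ln(6.440e-02/1.341e-01)
  = ln(0.250932) / ln(0.480239)
  = -1.382573 / -0.733471 ≈ 1.884973

1.885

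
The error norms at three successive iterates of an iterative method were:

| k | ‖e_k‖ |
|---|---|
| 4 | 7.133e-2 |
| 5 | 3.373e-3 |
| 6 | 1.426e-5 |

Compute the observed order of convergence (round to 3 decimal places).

p ≈ ln(‖e_6‖/‖e_5‖) / ln(‖e_5‖/‖e_4‖)
  = ln(1.426e-5/3.373e-3) / ln(3.373e-3/7.133e-2)
  = ln(0.00422769) / ln(0.0472873)
  = -5.466100 / -3.051514 ≈ 1.791275

1.791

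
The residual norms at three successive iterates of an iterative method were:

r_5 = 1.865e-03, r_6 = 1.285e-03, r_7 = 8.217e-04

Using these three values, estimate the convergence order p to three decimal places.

p ≈ ln(r_7/r_6) / ln(r_6/r_5)
  = ln(8.217e-04/1.285e-03) / ln(1.285e-03/1.865e-03)
  = ln(0.639455) / ln(0.689008)
  = -0.447139 / -0.372502 ≈ 1.200367

1.200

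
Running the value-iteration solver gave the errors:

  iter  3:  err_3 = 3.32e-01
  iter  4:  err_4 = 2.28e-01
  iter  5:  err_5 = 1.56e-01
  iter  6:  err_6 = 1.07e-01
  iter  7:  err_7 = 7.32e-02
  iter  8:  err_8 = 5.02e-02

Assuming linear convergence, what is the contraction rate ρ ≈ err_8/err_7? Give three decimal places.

ρ ≈ err_8/err_7 = 5.02e-02/7.32e-02 = 0.68579

0.686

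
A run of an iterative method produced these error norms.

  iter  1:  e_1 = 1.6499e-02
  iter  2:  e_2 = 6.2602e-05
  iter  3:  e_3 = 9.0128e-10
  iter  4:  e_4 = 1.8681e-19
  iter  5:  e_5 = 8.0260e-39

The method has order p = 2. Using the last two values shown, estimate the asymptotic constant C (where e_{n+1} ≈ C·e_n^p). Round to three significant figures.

C ≈ e_5 / e_4^2
  = 8.0260e-39 / (1.8681e-19)^2
  = 8.0260e-39 / 3.4898e-38 ≈ 0.22998

0.230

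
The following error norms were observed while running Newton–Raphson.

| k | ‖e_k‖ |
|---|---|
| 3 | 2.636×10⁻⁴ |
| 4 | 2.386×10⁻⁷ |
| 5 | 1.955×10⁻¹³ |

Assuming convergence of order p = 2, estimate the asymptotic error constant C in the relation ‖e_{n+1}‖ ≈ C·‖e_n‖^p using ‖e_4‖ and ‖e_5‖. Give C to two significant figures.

3.4

C ≈ ‖e_5‖ / ‖e_4‖^2
  = 1.955×10⁻¹³ / (2.386×10⁻⁷)^2
  = 1.955×10⁻¹³ / 5.693e-14 ≈ 3.434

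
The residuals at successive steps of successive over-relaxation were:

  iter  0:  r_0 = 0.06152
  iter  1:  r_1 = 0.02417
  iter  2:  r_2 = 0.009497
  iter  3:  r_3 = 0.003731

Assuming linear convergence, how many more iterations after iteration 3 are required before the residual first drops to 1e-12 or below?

Rate ρ ≈ r_3/r_2 = 0.003731/0.009497 = 0.3929.
After j more steps, r_{3+j} ≈ 0.003731·ρ^j; need ρ^j ≤ 1e-12/0.003731 = 2.68025e-10.
j ≥ ln(2.68025e-10)/ln(0.3929) = -22.0399/-0.93420 = 23.592.
So 24 more iterations are needed.

24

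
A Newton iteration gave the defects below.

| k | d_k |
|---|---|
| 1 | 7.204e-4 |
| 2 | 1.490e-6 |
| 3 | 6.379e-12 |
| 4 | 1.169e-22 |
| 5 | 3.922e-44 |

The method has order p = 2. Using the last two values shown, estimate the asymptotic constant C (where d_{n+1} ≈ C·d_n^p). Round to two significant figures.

2.9

C ≈ d_5 / d_4^2
  = 3.922e-44 / (1.169e-22)^2
  = 3.922e-44 / 1.36656e-44 ≈ 2.87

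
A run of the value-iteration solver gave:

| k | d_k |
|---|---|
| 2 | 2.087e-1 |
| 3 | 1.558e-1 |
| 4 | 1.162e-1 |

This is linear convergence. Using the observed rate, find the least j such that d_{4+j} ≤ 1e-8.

Rate ρ ≈ d_4/d_3 = 1.162e-1/1.558e-1 = 0.7458.
After j more steps, d_{4+j} ≈ 1.162e-1·ρ^j; need ρ^j ≤ 1e-8/1.162e-1 = 8.60585e-08.
j ≥ ln(8.60585e-08)/ln(0.7458) = -16.2682/-0.29330 = 55.466.
So 56 more iterations are needed.

56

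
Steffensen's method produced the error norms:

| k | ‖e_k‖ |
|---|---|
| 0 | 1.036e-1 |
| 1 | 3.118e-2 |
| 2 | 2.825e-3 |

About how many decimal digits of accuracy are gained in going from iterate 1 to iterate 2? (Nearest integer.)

1

Digits gained ≈ log₁₀(‖e_1‖/‖e_2‖) = log₁₀(3.118e-2/2.825e-3) = log₁₀(11.0372) ≈ 1.043.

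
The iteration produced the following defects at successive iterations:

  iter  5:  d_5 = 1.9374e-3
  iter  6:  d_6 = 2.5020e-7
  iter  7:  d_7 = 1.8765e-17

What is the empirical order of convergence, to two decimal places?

p ≈ ln(d_7/d_6) / ln(d_6/d_5)
  = ln(1.8765e-17/2.5020e-7) / ln(2.5020e-7/1.9374e-3)
  = ln(7.5e-11) / ln(0.000129142)
  = -23.31353 / -8.95460 ≈ 2.60353

2.60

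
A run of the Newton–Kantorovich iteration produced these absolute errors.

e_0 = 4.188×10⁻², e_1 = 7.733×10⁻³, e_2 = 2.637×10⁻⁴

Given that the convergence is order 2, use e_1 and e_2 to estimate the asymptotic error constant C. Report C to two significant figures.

C ≈ e_2 / e_1^2
  = 2.637×10⁻⁴ / (7.733×10⁻³)^2
  = 2.637×10⁻⁴ / 5.97993e-05 ≈ 4.4098

4.4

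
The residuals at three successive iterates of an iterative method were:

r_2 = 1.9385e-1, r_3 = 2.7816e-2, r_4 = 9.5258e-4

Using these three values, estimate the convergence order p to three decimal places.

1.738

p ≈ ln(r_4/r_3) / ln(r_3/r_2)
  = ln(9.5258e-4/2.7816e-2) / ln(2.7816e-2/1.9385e-1)
  = ln(0.0342458) / ln(0.143492)
  = -3.374191 / -1.941476 ≈ 1.737951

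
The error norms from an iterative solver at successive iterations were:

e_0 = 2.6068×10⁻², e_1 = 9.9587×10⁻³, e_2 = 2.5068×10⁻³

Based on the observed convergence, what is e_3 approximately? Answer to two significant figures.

3.5e-4

First estimate the order: p ≈ ln(e_2/e_1) / ln(e_1/e_0) = ln(2.5068×10⁻³/9.9587×10⁻³)/ln(9.9587×10⁻³/2.6068×10⁻²) = ln(0.25172)/ln(0.382028) ≈ 1.4335.
Then e_3 ≈ e_2·(e_2/e_1)^p = 2.5068×10⁻³·(0.25172)^1.4335 = 2.5068×10⁻³·0.138425 ≈ 0.000347.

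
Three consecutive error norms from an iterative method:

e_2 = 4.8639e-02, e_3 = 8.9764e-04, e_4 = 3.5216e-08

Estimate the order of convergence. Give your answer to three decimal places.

p ≈ ln(e_4/e_3) / ln(e_3/e_2)
  = ln(3.5216e-08/8.9764e-04) / ln(8.9764e-04/4.8639e-02)
  = ln(3.92318e-05) / ln(0.0184551)
  = -10.146023 / -3.992415 ≈ 2.541325

2.541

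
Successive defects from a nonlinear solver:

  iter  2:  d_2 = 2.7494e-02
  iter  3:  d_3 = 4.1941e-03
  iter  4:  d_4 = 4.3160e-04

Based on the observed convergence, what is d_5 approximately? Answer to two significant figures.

First estimate the order: p ≈ ln(d_4/d_3) / ln(d_3/d_2) = ln(4.3160e-04/4.1941e-03)/ln(4.1941e-03/2.7494e-02) = ln(0.102906)/ln(0.152546) ≈ 1.2094.
Then d_5 ≈ d_4·(d_4/d_3)^p = 4.3160e-04·(0.102906)^1.2094 = 4.3160e-04·0.0639213 ≈ 2.759e-05.

2.8e-5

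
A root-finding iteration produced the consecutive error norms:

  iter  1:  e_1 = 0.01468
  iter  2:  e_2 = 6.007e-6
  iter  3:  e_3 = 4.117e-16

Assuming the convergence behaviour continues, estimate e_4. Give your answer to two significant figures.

1.3e-46

First estimate the order: p ≈ ln(e_3/e_2) / ln(e_2/e_1) = ln(4.117e-16/6.007e-6)/ln(6.007e-6/0.01468) = ln(6.85367e-11)/ln(0.000409196) ≈ 3.0000.
Then e_4 ≈ e_3·(e_3/e_2)^p = 4.117e-16·(6.85367e-11)^3.0000 = 4.117e-16·3.21936e-31 ≈ 1.325e-46.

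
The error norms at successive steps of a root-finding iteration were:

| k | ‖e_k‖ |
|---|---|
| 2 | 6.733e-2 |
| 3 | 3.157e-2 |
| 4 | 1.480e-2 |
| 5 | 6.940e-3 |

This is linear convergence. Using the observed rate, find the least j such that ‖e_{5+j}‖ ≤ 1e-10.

Rate ρ ≈ ‖e_5‖/‖e_4‖ = 6.940e-3/1.480e-2 = 0.4689.
After j more steps, ‖e_{5+j}‖ ≈ 6.940e-3·ρ^j; need ρ^j ≤ 1e-10/6.940e-3 = 1.44092e-08.
j ≥ ln(1.44092e-08)/ln(0.4689) = -18.0554/-0.75737 = 23.840.
So 24 more iterations are needed.

24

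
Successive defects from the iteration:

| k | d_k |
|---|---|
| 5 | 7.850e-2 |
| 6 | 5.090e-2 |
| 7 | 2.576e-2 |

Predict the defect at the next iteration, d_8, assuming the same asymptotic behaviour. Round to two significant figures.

8.8e-3

First estimate the order: p ≈ ln(d_7/d_6) / ln(d_6/d_5) = ln(2.576e-2/5.090e-2)/ln(5.090e-2/7.850e-2) = ln(0.50609)/ln(0.648408) ≈ 1.5720.
Then d_8 ≈ d_7·(d_7/d_6)^p = 2.576e-2·(0.50609)^1.5720 = 2.576e-2·0.342804 ≈ 0.008831.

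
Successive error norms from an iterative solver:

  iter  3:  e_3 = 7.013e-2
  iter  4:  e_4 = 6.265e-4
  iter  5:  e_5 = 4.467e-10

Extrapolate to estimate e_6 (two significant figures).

1.6e-28

First estimate the order: p ≈ ln(e_5/e_4) / ln(e_4/e_3) = ln(4.467e-10/6.265e-4)/ln(6.265e-4/7.013e-2) = ln(7.13009e-07)/ln(0.00893341) ≈ 3.0000.
Then e_6 ≈ e_5·(e_5/e_4)^p = 4.467e-10·(7.13009e-07)^3.0000 = 4.467e-10·3.62481e-19 ≈ 1.619e-28.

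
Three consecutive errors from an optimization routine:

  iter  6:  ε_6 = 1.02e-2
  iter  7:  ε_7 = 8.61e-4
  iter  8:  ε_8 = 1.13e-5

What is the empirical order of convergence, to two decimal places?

p ≈ ln(ε_8/ε_7) / ln(ε_7/ε_6)
  = ln(1.13e-5/8.61e-4) / ln(8.61e-4/1.02e-2)
  = ln(0.0131243) / ln(0.0844118)
  = -4.33329 / -2.47205 ≈ 1.75291

1.75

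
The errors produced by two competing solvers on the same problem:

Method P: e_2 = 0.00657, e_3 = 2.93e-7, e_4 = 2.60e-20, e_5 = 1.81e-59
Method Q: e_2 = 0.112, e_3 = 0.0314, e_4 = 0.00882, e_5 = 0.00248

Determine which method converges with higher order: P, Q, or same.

Method P: p ≈ ln(1.81e-59/2.60e-20)/ln(2.60e-20/2.93e-7) ≈ 3.00.
Method Q: p ≈ ln(0.00248/0.00882)/ln(0.00882/0.0314) ≈ 1.00.
Method P has the higher order (≈3.0 vs ≈1.0).

P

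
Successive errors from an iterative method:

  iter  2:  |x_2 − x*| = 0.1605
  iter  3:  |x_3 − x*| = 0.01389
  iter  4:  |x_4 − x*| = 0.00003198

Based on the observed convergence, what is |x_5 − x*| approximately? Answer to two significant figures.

9.1e-12

First estimate the order: p ≈ ln(|x_4 − x*|/|x_3 − x*|) / ln(|x_3 − x*|/|x_2 − x*|) = ln(0.00003198/0.01389)/ln(0.01389/0.1605) = ln(0.00230238)/ln(0.0865421) ≈ 2.4820.
Then |x_5 − x*| ≈ |x_4 − x*|·(|x_4 − x*|/|x_3 − x*|)^p = 0.00003198·(0.00230238)^2.4820 = 0.00003198·2.83742e-07 ≈ 9.074e-12.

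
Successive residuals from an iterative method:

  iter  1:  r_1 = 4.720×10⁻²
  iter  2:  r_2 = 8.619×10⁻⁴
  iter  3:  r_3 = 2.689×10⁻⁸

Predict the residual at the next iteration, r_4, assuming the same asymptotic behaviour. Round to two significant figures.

First estimate the order: p ≈ ln(r_3/r_2) / ln(r_2/r_1) = ln(2.689×10⁻⁸/8.619×10⁻⁴)/ln(8.619×10⁻⁴/4.720×10⁻²) = ln(3.11985e-05)/ln(0.0182606) ≈ 2.5918.
Then r_4 ≈ r_3·(r_3/r_2)^p = 2.689×10⁻⁸·(3.11985e-05)^2.5918 = 2.689×10⁻⁸·2.09747e-12 ≈ 5.64e-20.

5.6e-20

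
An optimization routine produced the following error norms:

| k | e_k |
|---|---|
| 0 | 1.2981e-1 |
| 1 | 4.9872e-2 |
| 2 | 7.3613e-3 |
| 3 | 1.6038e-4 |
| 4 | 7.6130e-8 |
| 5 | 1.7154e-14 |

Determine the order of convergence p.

2

Consecutive ratios: e_5/e_4 = 1.7154e-14/7.6130e-8 = 2.25325e-07, e_4/e_3 = 7.6130e-8/1.6038e-4 = 0.000474685.
p ≈ ln(2.25325e-07)/ln(0.000474685) = -15.3057/-7.6529 ≈ 2.00.
So the convergence is quadratic (order 2).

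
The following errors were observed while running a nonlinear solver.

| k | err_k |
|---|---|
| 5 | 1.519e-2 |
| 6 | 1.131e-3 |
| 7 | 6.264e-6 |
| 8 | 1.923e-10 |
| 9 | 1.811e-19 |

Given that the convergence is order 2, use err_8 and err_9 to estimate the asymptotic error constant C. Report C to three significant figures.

C ≈ err_9 / err_8^2
  = 1.811e-19 / (1.923e-10)^2
  = 1.811e-19 / 3.69793e-20 ≈ 4.8973

4.90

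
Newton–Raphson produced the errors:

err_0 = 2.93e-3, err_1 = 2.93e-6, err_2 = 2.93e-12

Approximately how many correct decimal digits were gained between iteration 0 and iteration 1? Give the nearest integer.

Digits gained ≈ log₁₀(err_0/err_1) = log₁₀(2.93e-3/2.93e-6) = log₁₀(1000) ≈ 3.000.

3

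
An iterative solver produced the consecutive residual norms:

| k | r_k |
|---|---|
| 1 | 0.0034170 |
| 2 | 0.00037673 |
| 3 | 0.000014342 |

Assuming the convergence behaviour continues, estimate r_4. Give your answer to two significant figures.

1.1e-7

First estimate the order: p ≈ ln(r_3/r_2) / ln(r_2/r_1) = ln(0.000014342/0.00037673)/ln(0.00037673/0.0034170) = ln(0.0380697)/ln(0.110252) ≈ 1.4822.
Then r_4 ≈ r_3·(r_3/r_2)^p = 0.000014342·(0.0380697)^1.4822 = 0.000014342·0.0078729 ≈ 1.129e-07.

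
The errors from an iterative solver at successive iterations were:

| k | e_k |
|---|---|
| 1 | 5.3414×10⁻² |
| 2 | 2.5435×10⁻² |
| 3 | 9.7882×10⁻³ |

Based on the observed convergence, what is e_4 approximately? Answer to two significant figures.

2.9e-3

First estimate the order: p ≈ ln(e_3/e_2) / ln(e_2/e_1) = ln(9.7882×10⁻³/2.5435×10⁻²)/ln(2.5435×10⁻²/5.3414×10⁻²) = ln(0.384832)/ln(0.476186) ≈ 1.2871.
Then e_4 ≈ e_3·(e_3/e_2)^p = 9.7882×10⁻³·(0.384832)^1.2871 = 9.7882×10⁻³·0.292552 ≈ 0.002864.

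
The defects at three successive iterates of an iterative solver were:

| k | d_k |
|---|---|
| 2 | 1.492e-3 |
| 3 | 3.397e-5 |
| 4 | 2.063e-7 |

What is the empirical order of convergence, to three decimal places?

1.349

p ≈ ln(d_4/d_3) / ln(d_3/d_2)
  = ln(2.063e-7/3.397e-5) / ln(3.397e-5/1.492e-3)
  = ln(0.00607301) / ln(0.0227681)
  = -5.103901 / -3.782395 ≈ 1.349383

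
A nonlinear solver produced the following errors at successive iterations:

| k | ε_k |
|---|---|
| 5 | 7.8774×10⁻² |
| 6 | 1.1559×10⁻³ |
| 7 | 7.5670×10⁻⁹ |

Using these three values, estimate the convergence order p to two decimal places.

2.83

p ≈ ln(ε_7/ε_6) / ln(ε_6/ε_5)
  = ln(7.5670×10⁻⁹/1.1559×10⁻³) / ln(1.1559×10⁻³/7.8774×10⁻²)
  = ln(6.54641e-06) / ln(0.0146736)
  = -11.93659 / -4.22171 ≈ 2.82743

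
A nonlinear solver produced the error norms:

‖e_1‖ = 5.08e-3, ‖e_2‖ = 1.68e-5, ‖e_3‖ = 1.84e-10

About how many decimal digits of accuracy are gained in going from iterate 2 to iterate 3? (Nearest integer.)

5

Digits gained ≈ log₁₀(‖e_2‖/‖e_3‖) = log₁₀(1.68e-5/1.84e-10) = log₁₀(91304.3) ≈ 4.960.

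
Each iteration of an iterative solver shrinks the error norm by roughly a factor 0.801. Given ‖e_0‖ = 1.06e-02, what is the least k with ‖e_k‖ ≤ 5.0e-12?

97

After k steps, ‖e_k‖ ≈ 1.06e-02·0.801^k.
Need 0.801^k ≤ 5.0e-12/1.06e-02 = 4.71698e-10.
k ≥ ln(4.71698e-10)/ln(0.801) = -21.4747/-0.22189 = 96.781.
Smallest integer k = 97.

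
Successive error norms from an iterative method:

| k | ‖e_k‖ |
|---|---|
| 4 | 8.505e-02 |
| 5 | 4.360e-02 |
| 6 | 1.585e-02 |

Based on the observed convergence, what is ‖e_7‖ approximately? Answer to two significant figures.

3.4e-3

First estimate the order: p ≈ ln(‖e_6‖/‖e_5‖) / ln(‖e_5‖/‖e_4‖) = ln(1.585e-02/4.360e-02)/ln(4.360e-02/8.505e-02) = ln(0.363532)/ln(0.51264) ≈ 1.5144.
Then ‖e_7‖ ≈ ‖e_6‖·(‖e_6‖/‖e_5‖)^p = 1.585e-02·(0.363532)^1.5144 = 1.585e-02·0.216016 ≈ 0.003424.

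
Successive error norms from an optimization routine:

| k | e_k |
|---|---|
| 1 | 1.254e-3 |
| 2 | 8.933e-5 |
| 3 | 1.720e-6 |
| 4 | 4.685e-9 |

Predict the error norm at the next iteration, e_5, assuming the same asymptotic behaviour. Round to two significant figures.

6.9e-13

First estimate the order: p ≈ ln(e_4/e_3) / ln(e_3/e_2) = ln(4.685e-9/1.720e-6)/ln(1.720e-6/8.933e-5) = ln(0.00272384)/ln(0.0192544) ≈ 1.4951.
Then e_5 ≈ e_4·(e_4/e_3)^p = 4.685e-9·(0.00272384)^1.4951 = 4.685e-9·0.000146332 ≈ 6.856e-13.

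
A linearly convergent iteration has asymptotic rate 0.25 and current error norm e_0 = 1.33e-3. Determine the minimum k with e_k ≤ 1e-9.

After k steps, e_k ≈ 1.33e-3·0.25^k.
Need 0.25^k ≤ 1e-9/1.33e-3 = 7.5188e-07.
k ≥ ln(7.5188e-07)/ln(0.25) = -14.1007/-1.38629 = 10.172.
Smallest integer k = 11.

11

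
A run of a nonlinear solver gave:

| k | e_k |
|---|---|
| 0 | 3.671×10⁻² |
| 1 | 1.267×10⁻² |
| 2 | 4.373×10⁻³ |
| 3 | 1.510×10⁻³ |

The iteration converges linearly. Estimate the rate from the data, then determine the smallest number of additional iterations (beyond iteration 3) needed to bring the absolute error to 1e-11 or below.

Rate ρ ≈ e_3/e_2 = 1.510×10⁻³/4.373×10⁻³ = 0.3453.
After j more steps, e_{3+j} ≈ 1.510×10⁻³·ρ^j; need ρ^j ≤ 1e-11/1.510×10⁻³ = 6.62252e-09.
j ≥ ln(6.62252e-09)/ln(0.3453) = -18.8328/-1.06334 = 17.711.
So 18 more iterations are needed.

18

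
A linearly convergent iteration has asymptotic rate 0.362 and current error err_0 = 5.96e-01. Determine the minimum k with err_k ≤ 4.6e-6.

After k steps, err_k ≈ 5.96e-01·0.362^k.
Need 0.362^k ≤ 4.6e-6/5.96e-01 = 7.71812e-06.
k ≥ ln(7.71812e-06)/ln(0.362) = -11.7719/-1.01611 = 11.585.
Smallest integer k = 12.

12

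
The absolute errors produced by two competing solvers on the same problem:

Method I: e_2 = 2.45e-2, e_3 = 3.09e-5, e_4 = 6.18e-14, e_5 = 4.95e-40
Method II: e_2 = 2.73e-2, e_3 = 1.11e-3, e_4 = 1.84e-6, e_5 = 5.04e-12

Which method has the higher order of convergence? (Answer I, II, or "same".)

I

Method I: p ≈ ln(4.95e-40/6.18e-14)/ln(6.18e-14/3.09e-5) ≈ 3.00.
Method II: p ≈ ln(5.04e-12/1.84e-6)/ln(1.84e-6/1.11e-3) ≈ 2.00.
Method I has the higher order (≈3.0 vs ≈2.0).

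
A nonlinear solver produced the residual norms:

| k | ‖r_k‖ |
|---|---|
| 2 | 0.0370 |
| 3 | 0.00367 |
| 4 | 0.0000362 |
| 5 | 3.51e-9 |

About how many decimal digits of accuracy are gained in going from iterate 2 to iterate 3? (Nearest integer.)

1

Digits gained ≈ log₁₀(‖r_2‖/‖r_3‖) = log₁₀(0.0370/0.00367) = log₁₀(10.0817) ≈ 1.004.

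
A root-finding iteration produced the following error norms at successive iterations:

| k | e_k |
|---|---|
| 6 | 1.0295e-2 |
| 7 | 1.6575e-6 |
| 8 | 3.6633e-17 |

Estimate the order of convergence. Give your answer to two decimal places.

2.81

p ≈ ln(e_8/e_7) / ln(e_7/e_6)
  = ln(3.6633e-17/1.6575e-6) / ln(1.6575e-6/1.0295e-2)
  = ln(2.21014e-11) / ln(0.000161)
  = -24.53538 / -8.73411 ≈ 2.80914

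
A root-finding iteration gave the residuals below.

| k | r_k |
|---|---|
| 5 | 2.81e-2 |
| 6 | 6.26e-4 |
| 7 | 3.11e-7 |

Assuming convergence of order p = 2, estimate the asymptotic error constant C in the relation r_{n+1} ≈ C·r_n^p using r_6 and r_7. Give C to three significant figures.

0.794

C ≈ r_7 / r_6^2
  = 3.11e-7 / (6.26e-4)^2
  = 3.11e-7 / 3.91876e-07 ≈ 0.79362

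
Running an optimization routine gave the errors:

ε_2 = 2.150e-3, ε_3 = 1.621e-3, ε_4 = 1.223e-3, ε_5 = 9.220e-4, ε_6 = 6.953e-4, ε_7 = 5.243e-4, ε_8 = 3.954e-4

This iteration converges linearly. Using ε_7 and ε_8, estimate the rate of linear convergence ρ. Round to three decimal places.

ρ ≈ ε_8/ε_7 = 3.954e-4/5.243e-4 = 0.75415

0.754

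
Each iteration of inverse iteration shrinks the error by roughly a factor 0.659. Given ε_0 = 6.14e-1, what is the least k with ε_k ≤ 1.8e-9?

After k steps, ε_k ≈ 6.14e-1·0.659^k.
Need 0.659^k ≤ 1.8e-9/6.14e-1 = 2.9316e-09.
k ≥ ln(2.9316e-09)/ln(0.659) = -19.6477/-0.41703 = 47.113.
Smallest integer k = 48.

48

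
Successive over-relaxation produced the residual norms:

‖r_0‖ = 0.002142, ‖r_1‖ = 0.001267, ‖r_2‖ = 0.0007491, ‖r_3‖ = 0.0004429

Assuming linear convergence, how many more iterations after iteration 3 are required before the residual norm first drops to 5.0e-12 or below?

Rate ρ ≈ ‖r_3‖/‖r_2‖ = 0.0004429/0.0007491 = 0.5912.
After j more steps, ‖r_{3+j}‖ ≈ 0.0004429·ρ^j; need ρ^j ≤ 5.0e-12/0.0004429 = 1.12892e-08.
j ≥ ln(1.12892e-08)/ln(0.5912) = -18.2994/-0.52560 = 34.816.
So 35 more iterations are needed.

35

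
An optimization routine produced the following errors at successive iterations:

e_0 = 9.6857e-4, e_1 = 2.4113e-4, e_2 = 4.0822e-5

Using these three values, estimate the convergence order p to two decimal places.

p ≈ ln(e_2/e_1) / ln(e_1/e_0)
  = ln(4.0822e-5/2.4113e-4) / ln(2.4113e-4/9.6857e-4)
  = ln(0.169295) / ln(0.248955)
  = -1.77611 / -1.39048 ≈ 1.27734

1.28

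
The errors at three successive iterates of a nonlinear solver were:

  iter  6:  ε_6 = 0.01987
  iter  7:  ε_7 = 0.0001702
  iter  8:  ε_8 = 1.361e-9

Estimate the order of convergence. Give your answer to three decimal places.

2.466

p ≈ ln(ε_8/ε_7) / ln(ε_7/ε_6)
  = ln(1.361e-9/0.0001702) / ln(0.0001702/0.01987)
  = ln(7.99647e-06) / ln(0.00856568)
  = -11.736510 / -4.759992 ≈ 2.465658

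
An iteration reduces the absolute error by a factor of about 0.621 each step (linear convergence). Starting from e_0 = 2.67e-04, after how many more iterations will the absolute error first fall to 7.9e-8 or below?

18

After k steps, e_k ≈ 2.67e-04·0.621^k.
Need 0.621^k ≤ 7.9e-8/2.67e-04 = 0.00029588.
k ≥ ln(0.00029588)/ln(0.621) = -8.1256/-0.47642 = 17.056.
Smallest integer k = 18.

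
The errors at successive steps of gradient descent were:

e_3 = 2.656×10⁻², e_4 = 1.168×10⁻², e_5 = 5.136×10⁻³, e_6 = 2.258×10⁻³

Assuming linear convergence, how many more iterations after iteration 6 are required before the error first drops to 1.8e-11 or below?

Rate ρ ≈ e_6/e_5 = 2.258×10⁻³/5.136×10⁻³ = 0.4396.
After j more steps, e_{6+j} ≈ 2.258×10⁻³·ρ^j; need ρ^j ≤ 1.8e-11/2.258×10⁻³ = 7.97166e-09.
j ≥ ln(7.97166e-09)/ln(0.4396) = -18.6474/-0.82189 = 22.688.
So 23 more iterations are needed.

23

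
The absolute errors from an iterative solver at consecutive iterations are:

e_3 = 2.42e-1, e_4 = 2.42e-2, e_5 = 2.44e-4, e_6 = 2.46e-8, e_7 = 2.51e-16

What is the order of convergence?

Consecutive ratios: e_7/e_6 = 2.51e-16/2.46e-8 = 1.02033e-08, e_6/e_5 = 2.46e-8/2.44e-4 = 0.00010082.
p ≈ ln(1.02033e-08)/ln(0.00010082) = -18.4006/-9.2022 ≈ 2.00.
So the convergence is quadratic (order 2).

2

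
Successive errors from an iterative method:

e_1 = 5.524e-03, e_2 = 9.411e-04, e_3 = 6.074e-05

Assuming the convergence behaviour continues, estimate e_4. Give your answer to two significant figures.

First estimate the order: p ≈ ln(e_3/e_2) / ln(e_2/e_1) = ln(6.074e-05/9.411e-04)/ln(9.411e-04/5.524e-03) = ln(0.0645415)/ln(0.170366) ≈ 1.5484.
Then e_4 ≈ e_3·(e_3/e_2)^p = 6.074e-05·(0.0645415)^1.5484 = 6.074e-05·0.01436 ≈ 8.722e-07.

8.7e-7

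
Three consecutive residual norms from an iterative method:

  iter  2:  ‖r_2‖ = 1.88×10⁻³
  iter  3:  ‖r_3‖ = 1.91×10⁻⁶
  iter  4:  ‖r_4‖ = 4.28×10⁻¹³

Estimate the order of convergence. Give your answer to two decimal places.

p ≈ ln(‖r_4‖/‖r_3‖) / ln(‖r_3‖/‖r_2‖)
  = ln(4.28×10⁻¹³/1.91×10⁻⁶) / ln(1.91×10⁻⁶/1.88×10⁻³)
  = ln(2.24084e-07) / ln(0.00101596)
  = -15.31124 / -6.89192 ≈ 2.22162

2.22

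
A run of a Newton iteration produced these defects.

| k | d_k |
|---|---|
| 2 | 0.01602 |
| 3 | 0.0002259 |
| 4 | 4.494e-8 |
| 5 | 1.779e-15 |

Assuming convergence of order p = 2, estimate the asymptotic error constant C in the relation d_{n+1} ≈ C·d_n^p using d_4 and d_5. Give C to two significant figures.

0.88

C ≈ d_5 / d_4^2
  = 1.779e-15 / (4.494e-8)^2
  = 1.779e-15 / 2.0196e-15 ≈ 0.88087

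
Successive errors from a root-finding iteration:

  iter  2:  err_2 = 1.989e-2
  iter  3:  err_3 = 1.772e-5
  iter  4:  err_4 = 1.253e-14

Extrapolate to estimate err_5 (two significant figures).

First estimate the order: p ≈ ln(err_4/err_3) / ln(err_3/err_2) = ln(1.253e-14/1.772e-5)/ln(1.772e-5/1.989e-2) = ln(7.07111e-10)/ln(0.0008909) ≈ 3.0000.
Then err_5 ≈ err_4·(err_4/err_3)^p = 1.253e-14·(7.07111e-10)^3.0000 = 1.253e-14·3.5356e-28 ≈ 4.43e-42.

4.4e-42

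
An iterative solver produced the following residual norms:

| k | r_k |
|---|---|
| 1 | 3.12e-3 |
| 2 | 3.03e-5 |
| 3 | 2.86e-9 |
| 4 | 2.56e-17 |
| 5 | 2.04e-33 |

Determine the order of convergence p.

2

Consecutive ratios: r_5/r_4 = 2.04e-33/2.56e-17 = 7.96875e-17, r_4/r_3 = 2.56e-17/2.86e-9 = 8.95105e-09.
p ≈ ln(7.96875e-17)/ln(8.95105e-09) = -37.0684/-18.5315 ≈ 2.00.
So the convergence is quadratic (order 2).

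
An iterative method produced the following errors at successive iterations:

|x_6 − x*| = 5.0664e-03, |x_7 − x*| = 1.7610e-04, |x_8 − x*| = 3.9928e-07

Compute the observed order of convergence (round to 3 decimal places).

p ≈ ln(|x_8 − x*|/|x_7 − x*|) / ln(|x_7 − x*|/|x_6 − x*|)
  = ln(3.9928e-07/1.7610e-04) / ln(1.7610e-04/5.0664e-03)
  = ln(0.00226735) / ln(0.0347584)
  = -6.089144 / -3.359334 ≈ 1.812605

1.813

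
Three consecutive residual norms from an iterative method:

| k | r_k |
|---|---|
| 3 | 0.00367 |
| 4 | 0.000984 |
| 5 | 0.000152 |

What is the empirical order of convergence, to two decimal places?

1.42

p ≈ ln(r_5/r_4) / ln(r_4/r_3)
  = ln(0.000152/0.000984) / ln(0.000984/0.00367)
  = ln(0.154472) / ln(0.26812)
  = -1.86774 / -1.31632 ≈ 1.41891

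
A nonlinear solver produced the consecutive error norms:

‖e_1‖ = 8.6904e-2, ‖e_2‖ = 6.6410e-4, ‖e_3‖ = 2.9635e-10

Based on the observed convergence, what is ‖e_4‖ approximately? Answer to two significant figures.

First estimate the order: p ≈ ln(‖e_3‖/‖e_2‖) / ln(‖e_2‖/‖e_1‖) = ln(2.9635e-10/6.6410e-4)/ln(6.6410e-4/8.6904e-2) = ln(4.46243e-07)/ln(0.00764177) ≈ 3.0000.
Then ‖e_4‖ ≈ ‖e_3‖·(‖e_3‖/‖e_2‖)^p = 2.9635e-10·(4.46243e-07)^3.0000 = 2.9635e-10·8.88616e-20 ≈ 2.633e-29.

2.6e-29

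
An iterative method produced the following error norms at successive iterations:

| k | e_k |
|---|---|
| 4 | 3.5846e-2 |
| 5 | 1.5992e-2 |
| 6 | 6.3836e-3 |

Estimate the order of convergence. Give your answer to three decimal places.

p ≈ ln(e_6/e_5) / ln(e_5/e_4)
  = ln(6.3836e-3/1.5992e-2) / ln(1.5992e-2/3.5846e-2)
  = ln(0.399175) / ln(0.446131)
  = -0.918355 / -0.807143 ≈ 1.137785

1.138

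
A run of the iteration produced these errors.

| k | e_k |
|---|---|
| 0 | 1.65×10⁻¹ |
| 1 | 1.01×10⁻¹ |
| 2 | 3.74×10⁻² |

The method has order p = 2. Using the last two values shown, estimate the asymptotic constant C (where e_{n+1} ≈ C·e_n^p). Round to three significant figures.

3.67

C ≈ e_2 / e_1^2
  = 3.74×10⁻² / (1.01×10⁻¹)^2
  = 3.74×10⁻² / 0.010201 ≈ 3.6663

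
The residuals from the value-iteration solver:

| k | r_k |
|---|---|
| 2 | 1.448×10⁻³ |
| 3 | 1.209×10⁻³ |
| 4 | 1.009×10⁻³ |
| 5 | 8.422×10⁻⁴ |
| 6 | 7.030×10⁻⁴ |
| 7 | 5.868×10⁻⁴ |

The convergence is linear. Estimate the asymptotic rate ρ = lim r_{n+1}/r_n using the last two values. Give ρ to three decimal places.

0.835

ρ ≈ r_7/r_6 = 5.868×10⁻⁴/7.030×10⁻⁴ = 0.83471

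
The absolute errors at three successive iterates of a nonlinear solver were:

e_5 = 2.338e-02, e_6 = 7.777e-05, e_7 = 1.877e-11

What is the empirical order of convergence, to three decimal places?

2.670

p ≈ ln(e_7/e_6) / ln(e_6/e_5)
  = ln(1.877e-11/7.777e-05) / ln(7.777e-05/2.338e-02)
  = ln(2.41353e-07) / ln(0.00332635)
  = -15.237005 / -5.705880 ≈ 2.670404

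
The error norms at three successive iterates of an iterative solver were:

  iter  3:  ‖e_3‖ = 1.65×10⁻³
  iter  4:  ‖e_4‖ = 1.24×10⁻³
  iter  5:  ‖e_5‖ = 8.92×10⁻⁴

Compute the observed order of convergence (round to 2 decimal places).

p ≈ ln(‖e_5‖/‖e_4‖) / ln(‖e_4‖/‖e_3‖)
  = ln(8.92×10⁻⁴/1.24×10⁻³) / ln(1.24×10⁻³/1.65×10⁻³)
  = ln(0.719355) / ln(0.751515)
  = -0.32940 / -0.28566 ≈ 1.15312

1.15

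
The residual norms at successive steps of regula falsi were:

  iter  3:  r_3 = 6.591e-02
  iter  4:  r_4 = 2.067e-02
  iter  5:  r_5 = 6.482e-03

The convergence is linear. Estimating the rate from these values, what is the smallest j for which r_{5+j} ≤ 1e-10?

16

Rate ρ ≈ r_5/r_4 = 6.482e-03/2.067e-02 = 0.3136.
After j more steps, r_{5+j} ≈ 6.482e-03·ρ^j; need ρ^j ≤ 1e-10/6.482e-03 = 1.54273e-08.
j ≥ ln(1.54273e-08)/ln(0.3136) = -17.9871/-1.15964 = 15.511.
So 16 more iterations are needed.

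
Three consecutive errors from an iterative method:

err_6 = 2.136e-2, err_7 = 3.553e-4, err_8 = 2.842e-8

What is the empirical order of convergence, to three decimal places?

2.303

p ≈ ln(err_8/err_7) / ln(err_7/err_6)
  = ln(2.842e-8/3.553e-4) / ln(3.553e-4/2.136e-2)
  = ln(7.99887e-05) / ln(0.0166339)
  = -9.433625 / -4.096312 ≈ 2.302956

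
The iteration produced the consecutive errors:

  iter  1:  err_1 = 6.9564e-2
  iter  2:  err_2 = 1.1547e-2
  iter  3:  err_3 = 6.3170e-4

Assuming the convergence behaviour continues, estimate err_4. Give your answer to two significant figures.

First estimate the order: p ≈ ln(err_3/err_2) / ln(err_2/err_1) = ln(6.3170e-4/1.1547e-2)/ln(1.1547e-2/6.9564e-2) = ln(0.0547069)/ln(0.165991) ≈ 1.6181.
Then err_4 ≈ err_3·(err_3/err_2)^p = 6.3170e-4·(0.0547069)^1.6181 = 6.3170e-4·0.00907875 ≈ 5.735e-06.

5.7e-6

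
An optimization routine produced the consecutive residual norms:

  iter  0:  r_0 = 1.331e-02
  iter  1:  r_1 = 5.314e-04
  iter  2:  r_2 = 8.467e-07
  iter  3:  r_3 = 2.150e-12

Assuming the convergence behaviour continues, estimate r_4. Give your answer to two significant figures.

First estimate the order: p ≈ ln(r_3/r_2) / ln(r_2/r_1) = ln(2.150e-12/8.467e-07)/ln(8.467e-07/5.314e-04) = ln(2.53927e-06)/ln(0.00159334) ≈ 2.0000.
Then r_4 ≈ r_3·(r_3/r_2)^p = 2.150e-12·(2.53927e-06)^2.0000 = 2.150e-12·6.44789e-12 ≈ 1.386e-23.

1.4e-23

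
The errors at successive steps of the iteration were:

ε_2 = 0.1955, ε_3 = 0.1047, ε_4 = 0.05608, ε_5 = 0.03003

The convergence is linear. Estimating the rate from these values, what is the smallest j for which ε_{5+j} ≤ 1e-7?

Rate ρ ≈ ε_5/ε_4 = 0.03003/0.05608 = 0.5355.
After j more steps, ε_{5+j} ≈ 0.03003·ρ^j; need ρ^j ≤ 1e-7/0.03003 = 3.33e-06.
j ≥ ln(3.33e-06)/ln(0.5355) = -12.6125/-0.62455 = 20.195.
So 21 more iterations are needed.

21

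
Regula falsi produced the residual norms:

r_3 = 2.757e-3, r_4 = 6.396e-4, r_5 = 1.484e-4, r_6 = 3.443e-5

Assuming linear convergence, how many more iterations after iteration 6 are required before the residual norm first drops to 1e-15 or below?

Rate ρ ≈ r_6/r_5 = 3.443e-5/1.484e-4 = 0.2320.
After j more steps, r_{6+j} ≈ 3.443e-5·ρ^j; need ρ^j ≤ 1e-15/3.443e-5 = 2.90444e-11.
j ≥ ln(2.90444e-11)/ln(0.2320) = -24.2622/-1.46102 = 16.606.
So 17 more iterations are needed.

17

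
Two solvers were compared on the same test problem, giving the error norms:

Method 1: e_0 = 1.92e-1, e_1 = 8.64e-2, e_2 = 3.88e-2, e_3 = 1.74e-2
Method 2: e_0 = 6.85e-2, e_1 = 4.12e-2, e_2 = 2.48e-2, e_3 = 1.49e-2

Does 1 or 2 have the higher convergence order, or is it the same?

same

Method 1: p ≈ ln(1.74e-2/3.88e-2)/ln(3.88e-2/8.64e-2) ≈ 1.00.
Method 2: p ≈ ln(1.49e-2/2.48e-2)/ln(2.48e-2/4.12e-2) ≈ 1.00.
Both orders ≈ 1.0 — effectively the same.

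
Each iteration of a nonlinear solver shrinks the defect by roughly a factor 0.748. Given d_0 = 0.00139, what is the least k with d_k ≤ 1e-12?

After k steps, d_k ≈ 0.00139·0.748^k.
Need 0.748^k ≤ 1e-12/0.00139 = 7.19424e-10.
k ≥ ln(7.19424e-10)/ln(0.748) = -21.0526/-0.29035 = 72.508.
Smallest integer k = 73.

73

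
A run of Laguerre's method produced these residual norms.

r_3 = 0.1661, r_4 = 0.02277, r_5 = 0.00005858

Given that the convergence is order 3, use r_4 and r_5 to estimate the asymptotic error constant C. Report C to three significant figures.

C ≈ r_5 / r_4^3
  = 0.00005858 / (0.02277)^3
  = 0.00005858 / 1.18056e-05 ≈ 4.962

4.96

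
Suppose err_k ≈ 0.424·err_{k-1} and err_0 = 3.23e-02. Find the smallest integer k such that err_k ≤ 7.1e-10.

21

After k steps, err_k ≈ 3.23e-02·0.424^k.
Need 0.424^k ≤ 7.1e-10/3.23e-02 = 2.19814e-08.
k ≥ ln(2.19814e-08)/ln(0.424) = -17.6331/-0.85802 = 20.551.
Smallest integer k = 21.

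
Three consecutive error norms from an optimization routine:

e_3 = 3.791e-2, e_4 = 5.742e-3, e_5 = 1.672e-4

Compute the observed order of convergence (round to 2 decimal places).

p ≈ ln(e_5/e_4) / ln(e_4/e_3)
  = ln(1.672e-4/5.742e-3) / ln(5.742e-3/3.791e-2)
  = ln(0.0291188) / ln(0.151464)
  = -3.53637 / -1.88741 ≈ 1.87366

1.87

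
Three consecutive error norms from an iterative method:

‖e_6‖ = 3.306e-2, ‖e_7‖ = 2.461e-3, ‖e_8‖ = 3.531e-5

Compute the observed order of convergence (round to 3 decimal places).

p ≈ ln(‖e_8‖/‖e_7‖) / ln(‖e_7‖/‖e_6‖)
  = ln(3.531e-5/2.461e-3) / ln(2.461e-3/3.306e-2)
  = ln(0.0143478) / ln(0.0744404)
  = -4.244159 / -2.597756 ≈ 1.633779

1.634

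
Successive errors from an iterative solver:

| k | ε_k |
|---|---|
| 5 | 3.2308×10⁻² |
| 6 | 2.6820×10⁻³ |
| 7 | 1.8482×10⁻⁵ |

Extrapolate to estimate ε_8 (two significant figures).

First estimate the order: p ≈ ln(ε_7/ε_6) / ln(ε_6/ε_5) = ln(1.8482×10⁻⁵/2.6820×10⁻³)/ln(2.6820×10⁻³/3.2308×10⁻²) = ln(0.00689113)/ln(0.0830135) ≈ 2.0000.
Then ε_8 ≈ ε_7·(ε_7/ε_6)^p = 1.8482×10⁻⁵·(0.00689113)^2.0000 = 1.8482×10⁻⁵·4.74877e-05 ≈ 8.777e-10.

8.8e-10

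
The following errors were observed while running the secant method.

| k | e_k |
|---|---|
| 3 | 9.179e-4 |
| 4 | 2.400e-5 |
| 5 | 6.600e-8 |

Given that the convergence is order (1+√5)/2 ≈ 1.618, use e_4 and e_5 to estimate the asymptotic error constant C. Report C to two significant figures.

C ≈ e_5 / e_4^1.618
  = 6.600e-8 / (2.400e-5)^1.618
  = 6.600e-8 / 3.35106e-08 ≈ 1.9695

2.0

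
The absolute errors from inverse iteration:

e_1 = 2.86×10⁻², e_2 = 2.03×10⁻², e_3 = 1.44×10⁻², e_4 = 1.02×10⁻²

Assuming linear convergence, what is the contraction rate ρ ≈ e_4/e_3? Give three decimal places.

ρ ≈ e_4/e_3 = 1.02×10⁻²/1.44×10⁻² = 0.70833

0.708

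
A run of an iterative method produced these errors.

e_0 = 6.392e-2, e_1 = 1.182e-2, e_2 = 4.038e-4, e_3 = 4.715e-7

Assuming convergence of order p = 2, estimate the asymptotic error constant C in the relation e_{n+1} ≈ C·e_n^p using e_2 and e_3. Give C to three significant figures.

C ≈ e_3 / e_2^2
  = 4.715e-7 / (4.038e-4)^2
  = 4.715e-7 / 1.63054e-07 ≈ 2.8917

2.89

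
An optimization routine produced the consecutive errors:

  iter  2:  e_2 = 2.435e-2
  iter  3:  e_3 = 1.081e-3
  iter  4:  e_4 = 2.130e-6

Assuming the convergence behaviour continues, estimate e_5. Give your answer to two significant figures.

8.3e-12

First estimate the order: p ≈ ln(e_4/e_3) / ln(e_3/e_2) = ln(2.130e-6/1.081e-3)/ln(1.081e-3/2.435e-2) = ln(0.0019704)/ln(0.0443943) ≈ 2.0001.
Then e_5 ≈ e_4·(e_4/e_3)^p = 2.130e-6·(0.0019704)^2.0001 = 2.130e-6·3.88006e-06 ≈ 8.265e-12.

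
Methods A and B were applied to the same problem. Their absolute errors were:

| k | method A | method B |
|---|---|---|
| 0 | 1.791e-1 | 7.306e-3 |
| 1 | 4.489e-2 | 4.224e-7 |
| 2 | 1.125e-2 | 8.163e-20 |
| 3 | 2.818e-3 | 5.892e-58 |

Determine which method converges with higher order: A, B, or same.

Method A: p ≈ ln(2.818e-3/1.125e-2)/ln(1.125e-2/4.489e-2) ≈ 1.00.
Method B: p ≈ ln(5.892e-58/8.163e-20)/ln(8.163e-20/4.224e-7) ≈ 3.00.
Method B has the higher order (≈3.0 vs ≈1.0).

B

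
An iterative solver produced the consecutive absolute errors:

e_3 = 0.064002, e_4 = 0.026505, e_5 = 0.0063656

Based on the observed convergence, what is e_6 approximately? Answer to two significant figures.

6.3e-4

First estimate the order: p ≈ ln(e_5/e_4) / ln(e_4/e_3) = ln(0.0063656/0.026505)/ln(0.026505/0.064002) = ln(0.240166)/ln(0.414128) ≈ 1.6180.
Then e_6 ≈ e_5·(e_5/e_4)^p = 0.0063656·(0.240166)^1.6180 = 0.0063656·0.0994644 ≈ 0.0006332.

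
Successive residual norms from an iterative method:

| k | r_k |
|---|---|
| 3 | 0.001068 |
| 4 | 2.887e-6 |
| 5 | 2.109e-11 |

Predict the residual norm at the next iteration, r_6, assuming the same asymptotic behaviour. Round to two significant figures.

First estimate the order: p ≈ ln(r_5/r_4) / ln(r_4/r_3) = ln(2.109e-11/2.887e-6)/ln(2.887e-6/0.001068) = ln(7.30516e-06)/ln(0.00270318) ≈ 2.0000.
Then r_6 ≈ r_5·(r_5/r_4)^p = 2.109e-11·(7.30516e-06)^2.0000 = 2.109e-11·5.33654e-11 ≈ 1.125e-21.

1.1e-21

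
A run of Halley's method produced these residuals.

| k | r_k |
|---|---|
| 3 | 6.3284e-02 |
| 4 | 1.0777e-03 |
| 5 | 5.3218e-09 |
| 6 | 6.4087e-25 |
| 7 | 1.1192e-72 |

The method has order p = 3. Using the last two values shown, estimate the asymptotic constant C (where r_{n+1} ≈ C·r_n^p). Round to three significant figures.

4.25

C ≈ r_7 / r_6^3
  = 1.1192e-72 / (6.4087e-25)^3
  = 1.1192e-72 / 2.63215e-73 ≈ 4.252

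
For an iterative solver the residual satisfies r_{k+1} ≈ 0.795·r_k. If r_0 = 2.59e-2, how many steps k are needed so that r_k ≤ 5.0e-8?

After k steps, r_k ≈ 2.59e-2·0.795^k.
Need 0.795^k ≤ 5.0e-8/2.59e-2 = 1.9305e-06.
k ≥ ln(1.9305e-06)/ln(0.795) = -13.1577/-0.22941 = 57.355.
Smallest integer k = 58.

58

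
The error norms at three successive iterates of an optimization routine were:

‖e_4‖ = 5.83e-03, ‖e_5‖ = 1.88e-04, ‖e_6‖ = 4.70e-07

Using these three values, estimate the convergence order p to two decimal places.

p ≈ ln(‖e_6‖/‖e_5‖) / ln(‖e_5‖/‖e_4‖)
  = ln(4.70e-07/1.88e-04) / ln(1.88e-04/5.83e-03)
  = ln(0.0025) / ln(0.032247)
  = -5.99146 / -3.43433 ≈ 1.74458

1.74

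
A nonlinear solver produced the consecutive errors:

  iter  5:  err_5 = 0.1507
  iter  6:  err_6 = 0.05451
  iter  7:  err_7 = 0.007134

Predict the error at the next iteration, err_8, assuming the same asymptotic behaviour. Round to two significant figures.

First estimate the order: p ≈ ln(err_7/err_6) / ln(err_6/err_5) = ln(0.007134/0.05451)/ln(0.05451/0.1507) = ln(0.130875)/ln(0.361712) ≈ 1.9997.
Then err_8 ≈ err_7·(err_7/err_6)^p = 0.007134·(0.130875)^1.9997 = 0.007134·0.0171387 ≈ 0.0001223.

1.2e-4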